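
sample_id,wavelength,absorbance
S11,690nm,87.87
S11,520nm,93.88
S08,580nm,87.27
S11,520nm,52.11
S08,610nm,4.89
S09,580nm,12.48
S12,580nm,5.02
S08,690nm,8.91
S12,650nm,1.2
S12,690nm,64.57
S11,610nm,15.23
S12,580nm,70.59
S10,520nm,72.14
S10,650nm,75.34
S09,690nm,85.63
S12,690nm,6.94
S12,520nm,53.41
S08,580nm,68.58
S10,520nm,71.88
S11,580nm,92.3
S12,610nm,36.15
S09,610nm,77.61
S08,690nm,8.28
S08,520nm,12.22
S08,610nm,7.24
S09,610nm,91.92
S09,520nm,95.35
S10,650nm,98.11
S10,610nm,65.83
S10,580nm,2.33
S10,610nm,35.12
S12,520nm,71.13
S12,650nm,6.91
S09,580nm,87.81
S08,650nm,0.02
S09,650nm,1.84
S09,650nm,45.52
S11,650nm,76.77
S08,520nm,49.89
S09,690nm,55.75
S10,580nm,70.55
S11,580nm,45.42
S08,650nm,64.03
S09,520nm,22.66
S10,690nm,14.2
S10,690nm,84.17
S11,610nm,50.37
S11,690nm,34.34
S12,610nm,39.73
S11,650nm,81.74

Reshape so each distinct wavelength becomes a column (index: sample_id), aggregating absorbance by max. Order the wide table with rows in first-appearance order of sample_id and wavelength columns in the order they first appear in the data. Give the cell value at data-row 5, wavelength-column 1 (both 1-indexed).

84.17

With rows in first-appearance order of sample_id, row 5 is sample_id=S10. wavelength columns in first-appearance order: 690nm, 520nm, 580nm, 610nm, 650nm; column 1 is 690nm.
Long rows with sample_id=S10, wavelength=690nm: max(14.2, 84.17) = 84.17.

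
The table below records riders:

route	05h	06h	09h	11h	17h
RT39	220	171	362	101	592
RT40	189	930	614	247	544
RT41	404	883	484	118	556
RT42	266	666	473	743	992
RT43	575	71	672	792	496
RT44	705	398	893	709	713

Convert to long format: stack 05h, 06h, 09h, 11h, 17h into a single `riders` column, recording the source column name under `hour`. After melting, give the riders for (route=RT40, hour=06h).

Unpivoting turns each (route, wide-column) pair into one long row.
The wide cell at row RT40, column 06h holds 930, so the long row (RT40, 06h) has riders=930.

930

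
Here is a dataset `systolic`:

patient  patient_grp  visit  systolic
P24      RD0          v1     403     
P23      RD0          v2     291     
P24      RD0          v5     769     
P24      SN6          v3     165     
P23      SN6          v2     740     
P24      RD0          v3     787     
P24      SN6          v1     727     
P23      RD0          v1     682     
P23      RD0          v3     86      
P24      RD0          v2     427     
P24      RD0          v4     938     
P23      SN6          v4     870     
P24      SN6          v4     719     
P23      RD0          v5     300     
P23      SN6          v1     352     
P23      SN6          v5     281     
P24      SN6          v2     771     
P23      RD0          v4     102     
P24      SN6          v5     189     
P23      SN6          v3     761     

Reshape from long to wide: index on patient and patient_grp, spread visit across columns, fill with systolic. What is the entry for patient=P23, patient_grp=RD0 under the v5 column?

Wide layout: rows indexed by patient and patient_grp, columns are the 5 distinct visit values (v1, v2, v5, v3, v4).
Cell (patient=P23, patient_grp=RD0, visit=v5) draws from the long row where patient=P23, patient_grp=RD0 and visit=v5, which has systolic=300.

300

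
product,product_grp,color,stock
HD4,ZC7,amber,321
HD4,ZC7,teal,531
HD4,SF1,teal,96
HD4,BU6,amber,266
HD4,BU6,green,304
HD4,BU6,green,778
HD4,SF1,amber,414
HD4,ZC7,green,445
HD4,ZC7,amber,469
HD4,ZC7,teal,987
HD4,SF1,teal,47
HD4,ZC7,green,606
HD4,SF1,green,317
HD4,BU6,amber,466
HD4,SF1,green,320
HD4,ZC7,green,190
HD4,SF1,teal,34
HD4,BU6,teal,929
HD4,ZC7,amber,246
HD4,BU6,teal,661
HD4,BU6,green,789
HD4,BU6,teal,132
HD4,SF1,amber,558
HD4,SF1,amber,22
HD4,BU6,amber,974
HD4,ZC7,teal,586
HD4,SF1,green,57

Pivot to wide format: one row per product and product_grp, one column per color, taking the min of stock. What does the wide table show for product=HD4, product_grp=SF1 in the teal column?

34

Rows with product=HD4, product_grp=SF1 and color=teal: stock values are 96, 47, 34.
min(96, 47, 34) = 34.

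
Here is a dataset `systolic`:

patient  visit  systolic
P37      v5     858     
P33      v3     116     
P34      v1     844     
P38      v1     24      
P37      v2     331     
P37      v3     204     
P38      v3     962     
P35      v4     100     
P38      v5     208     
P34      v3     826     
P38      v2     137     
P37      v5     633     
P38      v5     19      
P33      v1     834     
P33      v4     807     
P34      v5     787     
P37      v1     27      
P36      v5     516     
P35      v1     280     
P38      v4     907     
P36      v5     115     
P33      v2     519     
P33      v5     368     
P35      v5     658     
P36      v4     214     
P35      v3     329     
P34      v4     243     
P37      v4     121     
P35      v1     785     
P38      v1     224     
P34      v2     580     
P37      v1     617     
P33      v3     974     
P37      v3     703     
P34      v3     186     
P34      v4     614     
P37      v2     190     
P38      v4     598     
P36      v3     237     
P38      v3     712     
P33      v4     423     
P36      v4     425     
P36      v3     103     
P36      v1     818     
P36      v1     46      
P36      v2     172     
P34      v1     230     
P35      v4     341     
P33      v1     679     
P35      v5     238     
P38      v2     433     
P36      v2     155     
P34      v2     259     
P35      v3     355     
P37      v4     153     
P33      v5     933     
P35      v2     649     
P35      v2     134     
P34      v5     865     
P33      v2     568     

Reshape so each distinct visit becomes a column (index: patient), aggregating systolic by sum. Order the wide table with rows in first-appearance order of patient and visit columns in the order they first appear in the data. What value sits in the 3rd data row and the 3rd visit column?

With rows in first-appearance order of patient, row 3 is patient=P34. visit columns in first-appearance order: v5, v3, v1, v2, v4; column 3 is v1.
Long rows with patient=P34, visit=v1: 844 + 230 = 1074.

1074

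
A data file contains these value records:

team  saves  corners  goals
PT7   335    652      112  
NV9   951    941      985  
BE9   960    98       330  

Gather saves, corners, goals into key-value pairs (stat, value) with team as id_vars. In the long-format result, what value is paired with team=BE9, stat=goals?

330

Unpivoting turns each (team, wide-column) pair into one long row.
The wide cell at row BE9, column goals holds 330, so the long row (BE9, goals) has value=330.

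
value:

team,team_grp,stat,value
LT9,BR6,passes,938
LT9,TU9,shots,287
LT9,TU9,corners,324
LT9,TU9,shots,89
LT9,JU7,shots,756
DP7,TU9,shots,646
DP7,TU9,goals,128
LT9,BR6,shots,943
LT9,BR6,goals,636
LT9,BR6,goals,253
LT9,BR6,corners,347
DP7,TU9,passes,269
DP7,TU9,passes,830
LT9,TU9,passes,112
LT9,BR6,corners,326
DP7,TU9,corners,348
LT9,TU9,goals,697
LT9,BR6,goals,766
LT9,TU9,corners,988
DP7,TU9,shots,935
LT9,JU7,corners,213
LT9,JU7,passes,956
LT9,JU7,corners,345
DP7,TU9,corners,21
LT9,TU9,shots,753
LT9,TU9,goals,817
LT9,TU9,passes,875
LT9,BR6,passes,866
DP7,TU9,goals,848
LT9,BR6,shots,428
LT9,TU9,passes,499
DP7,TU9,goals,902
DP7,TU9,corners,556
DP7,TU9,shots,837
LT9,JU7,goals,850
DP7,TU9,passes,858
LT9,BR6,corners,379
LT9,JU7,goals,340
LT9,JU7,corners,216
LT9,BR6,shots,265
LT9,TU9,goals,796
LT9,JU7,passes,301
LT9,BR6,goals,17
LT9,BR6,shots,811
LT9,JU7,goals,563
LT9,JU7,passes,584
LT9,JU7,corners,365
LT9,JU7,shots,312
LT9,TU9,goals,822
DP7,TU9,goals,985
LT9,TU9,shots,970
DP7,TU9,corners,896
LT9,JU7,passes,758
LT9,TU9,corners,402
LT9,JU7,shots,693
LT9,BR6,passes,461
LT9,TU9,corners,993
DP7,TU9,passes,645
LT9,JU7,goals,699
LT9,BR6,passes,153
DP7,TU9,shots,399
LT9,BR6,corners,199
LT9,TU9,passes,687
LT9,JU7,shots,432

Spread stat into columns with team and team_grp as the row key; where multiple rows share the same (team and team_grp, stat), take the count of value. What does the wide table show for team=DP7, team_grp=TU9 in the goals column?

Rows with team=DP7, team_grp=TU9 and stat=goals: value values are 128, 848, 902, 985.
4 rows match — count = 4.

4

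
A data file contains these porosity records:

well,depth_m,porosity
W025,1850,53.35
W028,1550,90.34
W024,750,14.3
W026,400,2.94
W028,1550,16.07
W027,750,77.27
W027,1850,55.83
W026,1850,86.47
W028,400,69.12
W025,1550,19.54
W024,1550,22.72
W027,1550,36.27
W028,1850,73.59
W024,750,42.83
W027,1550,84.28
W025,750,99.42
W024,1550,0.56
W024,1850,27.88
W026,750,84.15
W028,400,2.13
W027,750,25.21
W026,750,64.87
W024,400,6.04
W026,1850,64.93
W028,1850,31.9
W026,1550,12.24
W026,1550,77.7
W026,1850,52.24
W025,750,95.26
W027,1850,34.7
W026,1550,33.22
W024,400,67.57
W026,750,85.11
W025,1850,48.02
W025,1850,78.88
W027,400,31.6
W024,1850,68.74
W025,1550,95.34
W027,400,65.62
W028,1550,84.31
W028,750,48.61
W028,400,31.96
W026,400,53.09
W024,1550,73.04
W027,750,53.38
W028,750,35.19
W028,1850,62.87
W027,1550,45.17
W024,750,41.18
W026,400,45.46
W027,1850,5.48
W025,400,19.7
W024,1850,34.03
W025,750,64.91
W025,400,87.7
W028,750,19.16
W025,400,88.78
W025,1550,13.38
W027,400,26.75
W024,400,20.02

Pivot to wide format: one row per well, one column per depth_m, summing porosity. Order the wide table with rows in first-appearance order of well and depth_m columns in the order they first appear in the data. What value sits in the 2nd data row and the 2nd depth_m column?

With rows in first-appearance order of well, row 2 is well=W028. depth_m columns in first-appearance order: 1850, 1550, 750, 400; column 2 is 1550.
Long rows with well=W028, depth_m=1550: 90.34 + 16.07 + 84.31 = 190.72.

190.72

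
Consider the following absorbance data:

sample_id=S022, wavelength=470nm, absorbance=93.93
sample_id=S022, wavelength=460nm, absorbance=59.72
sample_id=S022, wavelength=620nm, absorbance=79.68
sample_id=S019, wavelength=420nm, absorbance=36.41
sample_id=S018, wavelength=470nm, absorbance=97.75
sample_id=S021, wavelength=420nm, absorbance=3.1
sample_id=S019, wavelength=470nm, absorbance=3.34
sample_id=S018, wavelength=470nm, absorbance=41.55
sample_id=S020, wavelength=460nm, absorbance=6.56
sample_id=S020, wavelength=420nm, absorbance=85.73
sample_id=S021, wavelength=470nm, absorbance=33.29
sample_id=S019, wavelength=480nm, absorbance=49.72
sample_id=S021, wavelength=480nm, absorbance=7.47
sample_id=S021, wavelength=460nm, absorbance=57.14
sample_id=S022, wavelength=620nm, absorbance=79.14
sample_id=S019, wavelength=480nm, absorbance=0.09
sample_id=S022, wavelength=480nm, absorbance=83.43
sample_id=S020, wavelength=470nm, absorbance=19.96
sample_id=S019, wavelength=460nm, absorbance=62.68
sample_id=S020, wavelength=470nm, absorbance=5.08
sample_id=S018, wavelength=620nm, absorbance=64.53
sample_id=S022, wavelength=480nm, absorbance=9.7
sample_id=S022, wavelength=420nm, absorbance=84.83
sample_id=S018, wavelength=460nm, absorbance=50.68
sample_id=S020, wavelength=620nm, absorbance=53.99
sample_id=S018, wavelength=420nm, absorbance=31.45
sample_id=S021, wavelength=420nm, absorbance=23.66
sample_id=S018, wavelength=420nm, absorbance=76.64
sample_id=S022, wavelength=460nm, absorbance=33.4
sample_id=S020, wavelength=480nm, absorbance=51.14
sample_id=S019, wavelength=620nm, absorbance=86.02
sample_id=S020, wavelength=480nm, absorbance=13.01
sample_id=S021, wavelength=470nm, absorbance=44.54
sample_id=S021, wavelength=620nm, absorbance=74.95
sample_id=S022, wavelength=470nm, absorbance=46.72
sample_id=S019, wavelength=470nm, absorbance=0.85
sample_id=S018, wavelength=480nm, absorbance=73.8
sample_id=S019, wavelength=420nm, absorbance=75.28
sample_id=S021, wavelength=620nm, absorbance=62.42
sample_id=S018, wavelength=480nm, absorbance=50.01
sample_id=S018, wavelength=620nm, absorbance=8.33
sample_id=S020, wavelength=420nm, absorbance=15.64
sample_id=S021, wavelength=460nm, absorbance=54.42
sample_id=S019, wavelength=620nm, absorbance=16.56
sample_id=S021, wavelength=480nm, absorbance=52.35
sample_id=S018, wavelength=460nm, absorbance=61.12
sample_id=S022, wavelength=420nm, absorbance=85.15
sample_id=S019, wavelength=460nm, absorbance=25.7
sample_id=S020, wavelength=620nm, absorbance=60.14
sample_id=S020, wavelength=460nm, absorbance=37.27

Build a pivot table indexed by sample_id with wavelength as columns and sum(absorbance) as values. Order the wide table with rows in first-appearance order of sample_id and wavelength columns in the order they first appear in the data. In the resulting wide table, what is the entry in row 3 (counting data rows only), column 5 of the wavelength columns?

123.81

With rows in first-appearance order of sample_id, row 3 is sample_id=S018. wavelength columns in first-appearance order: 470nm, 460nm, 620nm, 420nm, 480nm; column 5 is 480nm.
Long rows with sample_id=S018, wavelength=480nm: 73.8 + 50.01 = 123.81.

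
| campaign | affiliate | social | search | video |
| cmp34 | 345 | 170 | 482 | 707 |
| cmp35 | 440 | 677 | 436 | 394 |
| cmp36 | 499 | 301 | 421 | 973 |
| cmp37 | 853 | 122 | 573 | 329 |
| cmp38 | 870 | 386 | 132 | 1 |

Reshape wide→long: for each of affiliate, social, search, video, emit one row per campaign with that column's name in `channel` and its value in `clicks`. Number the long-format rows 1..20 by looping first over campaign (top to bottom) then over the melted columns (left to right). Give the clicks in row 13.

853

20 rows total (5 × 4). Row 13: index ⌊(13-1)/4⌋ = 3 into campaign → cmp37; (13-1) mod 4 = 0 into the melted columns → affiliate.
So row 13 is (cmp37, affiliate, 853); clicks = 853.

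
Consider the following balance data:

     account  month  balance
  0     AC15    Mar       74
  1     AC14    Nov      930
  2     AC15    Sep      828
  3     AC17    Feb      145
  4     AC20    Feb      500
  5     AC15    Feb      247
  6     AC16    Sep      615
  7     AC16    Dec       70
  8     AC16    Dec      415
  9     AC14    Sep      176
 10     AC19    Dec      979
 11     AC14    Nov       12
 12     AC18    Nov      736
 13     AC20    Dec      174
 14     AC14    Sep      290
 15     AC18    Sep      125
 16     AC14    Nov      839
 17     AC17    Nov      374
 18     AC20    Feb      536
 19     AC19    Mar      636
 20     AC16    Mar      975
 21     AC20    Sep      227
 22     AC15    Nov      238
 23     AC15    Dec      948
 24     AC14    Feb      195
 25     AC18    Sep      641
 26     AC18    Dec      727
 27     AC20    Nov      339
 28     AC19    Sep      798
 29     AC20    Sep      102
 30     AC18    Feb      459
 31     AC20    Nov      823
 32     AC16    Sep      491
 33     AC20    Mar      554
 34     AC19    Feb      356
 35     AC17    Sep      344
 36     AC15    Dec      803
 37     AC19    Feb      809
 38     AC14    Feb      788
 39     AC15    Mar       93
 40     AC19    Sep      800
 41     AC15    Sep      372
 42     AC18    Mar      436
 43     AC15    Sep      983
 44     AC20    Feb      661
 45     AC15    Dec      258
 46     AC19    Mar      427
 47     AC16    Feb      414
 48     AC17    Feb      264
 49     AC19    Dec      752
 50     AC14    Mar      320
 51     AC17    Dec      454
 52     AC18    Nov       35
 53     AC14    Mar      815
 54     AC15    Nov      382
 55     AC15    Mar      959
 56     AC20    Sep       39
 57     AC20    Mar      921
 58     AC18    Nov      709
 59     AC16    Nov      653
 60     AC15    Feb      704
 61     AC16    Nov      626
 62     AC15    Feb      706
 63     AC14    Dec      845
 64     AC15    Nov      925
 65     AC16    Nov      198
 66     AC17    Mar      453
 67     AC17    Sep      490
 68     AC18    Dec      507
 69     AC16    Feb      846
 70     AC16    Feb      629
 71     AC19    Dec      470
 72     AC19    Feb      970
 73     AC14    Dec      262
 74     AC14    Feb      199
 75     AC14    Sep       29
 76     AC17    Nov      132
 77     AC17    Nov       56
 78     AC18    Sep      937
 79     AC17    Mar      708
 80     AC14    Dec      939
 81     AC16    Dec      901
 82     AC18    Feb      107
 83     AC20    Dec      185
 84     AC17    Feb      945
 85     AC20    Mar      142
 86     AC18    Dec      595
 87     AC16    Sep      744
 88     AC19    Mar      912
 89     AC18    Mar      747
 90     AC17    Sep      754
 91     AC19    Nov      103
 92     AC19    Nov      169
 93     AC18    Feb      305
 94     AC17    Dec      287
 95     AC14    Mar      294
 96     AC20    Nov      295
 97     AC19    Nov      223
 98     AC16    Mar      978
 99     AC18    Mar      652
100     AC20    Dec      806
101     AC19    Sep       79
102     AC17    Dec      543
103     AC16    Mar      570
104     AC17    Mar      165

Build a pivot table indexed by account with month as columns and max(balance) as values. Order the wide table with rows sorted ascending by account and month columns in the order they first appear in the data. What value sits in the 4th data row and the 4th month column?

945

With rows sorted ascending by account, row 4 is account=AC17. month columns in first-appearance order: Mar, Nov, Sep, Feb, Dec; column 4 is Feb.
Long rows with account=AC17, month=Feb: max(145, 264, 945) = 945.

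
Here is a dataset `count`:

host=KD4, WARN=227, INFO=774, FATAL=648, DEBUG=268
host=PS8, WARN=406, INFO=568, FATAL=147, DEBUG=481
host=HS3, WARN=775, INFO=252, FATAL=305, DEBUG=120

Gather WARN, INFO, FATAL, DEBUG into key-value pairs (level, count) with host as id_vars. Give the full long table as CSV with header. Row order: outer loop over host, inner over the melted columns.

host,level,count
KD4,WARN,227
KD4,INFO,774
KD4,FATAL,648
KD4,DEBUG,268
PS8,WARN,406
PS8,INFO,568
PS8,FATAL,147
PS8,DEBUG,481
HS3,WARN,775
HS3,INFO,252
HS3,FATAL,305
HS3,DEBUG,120

Each (host, column) pair becomes one row: 3 × 4 = 12 rows.
For example, (KD4, WARN) → count=227.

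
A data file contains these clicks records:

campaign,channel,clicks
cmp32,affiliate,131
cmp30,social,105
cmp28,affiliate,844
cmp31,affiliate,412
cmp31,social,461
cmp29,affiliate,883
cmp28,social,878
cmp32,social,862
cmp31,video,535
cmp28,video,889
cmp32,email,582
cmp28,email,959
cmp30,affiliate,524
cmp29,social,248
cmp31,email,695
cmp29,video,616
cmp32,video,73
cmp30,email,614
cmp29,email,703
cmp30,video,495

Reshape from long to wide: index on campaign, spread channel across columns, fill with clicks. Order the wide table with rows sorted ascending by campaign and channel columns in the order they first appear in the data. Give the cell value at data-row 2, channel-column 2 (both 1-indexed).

With rows sorted ascending by campaign, row 2 is campaign=cmp29. channel columns in first-appearance order: affiliate, social, video, email; column 2 is social.
Long rows with campaign=cmp29, channel=social: clicks = 248.

248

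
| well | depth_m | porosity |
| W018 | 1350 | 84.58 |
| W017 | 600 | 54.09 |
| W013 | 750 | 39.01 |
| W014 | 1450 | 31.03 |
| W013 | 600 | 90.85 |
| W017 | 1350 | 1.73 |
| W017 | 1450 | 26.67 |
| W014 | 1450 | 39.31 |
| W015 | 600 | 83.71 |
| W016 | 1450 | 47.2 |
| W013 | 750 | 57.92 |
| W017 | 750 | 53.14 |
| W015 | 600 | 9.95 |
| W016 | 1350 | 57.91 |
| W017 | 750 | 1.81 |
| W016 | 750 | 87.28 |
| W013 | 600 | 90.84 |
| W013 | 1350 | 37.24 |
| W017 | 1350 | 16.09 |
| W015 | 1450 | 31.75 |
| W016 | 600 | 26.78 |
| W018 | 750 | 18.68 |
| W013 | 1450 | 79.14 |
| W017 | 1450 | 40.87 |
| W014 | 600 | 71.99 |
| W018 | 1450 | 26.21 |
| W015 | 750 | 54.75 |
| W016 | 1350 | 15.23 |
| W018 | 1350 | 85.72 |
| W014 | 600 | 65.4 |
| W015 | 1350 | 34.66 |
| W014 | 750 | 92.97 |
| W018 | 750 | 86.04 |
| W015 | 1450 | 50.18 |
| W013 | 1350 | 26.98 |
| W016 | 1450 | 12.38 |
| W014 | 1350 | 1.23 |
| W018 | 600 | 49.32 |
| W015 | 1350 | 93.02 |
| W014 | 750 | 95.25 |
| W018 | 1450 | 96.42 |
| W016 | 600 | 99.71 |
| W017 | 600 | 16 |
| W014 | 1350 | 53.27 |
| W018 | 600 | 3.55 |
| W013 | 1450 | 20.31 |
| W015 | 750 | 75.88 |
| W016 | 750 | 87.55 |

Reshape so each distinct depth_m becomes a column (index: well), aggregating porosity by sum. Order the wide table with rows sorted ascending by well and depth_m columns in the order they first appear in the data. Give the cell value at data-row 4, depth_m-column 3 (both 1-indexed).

With rows sorted ascending by well, row 4 is well=W016. depth_m columns in first-appearance order: 1350, 600, 750, 1450; column 3 is 750.
Long rows with well=W016, depth_m=750: 87.28 + 87.55 = 174.83.

174.83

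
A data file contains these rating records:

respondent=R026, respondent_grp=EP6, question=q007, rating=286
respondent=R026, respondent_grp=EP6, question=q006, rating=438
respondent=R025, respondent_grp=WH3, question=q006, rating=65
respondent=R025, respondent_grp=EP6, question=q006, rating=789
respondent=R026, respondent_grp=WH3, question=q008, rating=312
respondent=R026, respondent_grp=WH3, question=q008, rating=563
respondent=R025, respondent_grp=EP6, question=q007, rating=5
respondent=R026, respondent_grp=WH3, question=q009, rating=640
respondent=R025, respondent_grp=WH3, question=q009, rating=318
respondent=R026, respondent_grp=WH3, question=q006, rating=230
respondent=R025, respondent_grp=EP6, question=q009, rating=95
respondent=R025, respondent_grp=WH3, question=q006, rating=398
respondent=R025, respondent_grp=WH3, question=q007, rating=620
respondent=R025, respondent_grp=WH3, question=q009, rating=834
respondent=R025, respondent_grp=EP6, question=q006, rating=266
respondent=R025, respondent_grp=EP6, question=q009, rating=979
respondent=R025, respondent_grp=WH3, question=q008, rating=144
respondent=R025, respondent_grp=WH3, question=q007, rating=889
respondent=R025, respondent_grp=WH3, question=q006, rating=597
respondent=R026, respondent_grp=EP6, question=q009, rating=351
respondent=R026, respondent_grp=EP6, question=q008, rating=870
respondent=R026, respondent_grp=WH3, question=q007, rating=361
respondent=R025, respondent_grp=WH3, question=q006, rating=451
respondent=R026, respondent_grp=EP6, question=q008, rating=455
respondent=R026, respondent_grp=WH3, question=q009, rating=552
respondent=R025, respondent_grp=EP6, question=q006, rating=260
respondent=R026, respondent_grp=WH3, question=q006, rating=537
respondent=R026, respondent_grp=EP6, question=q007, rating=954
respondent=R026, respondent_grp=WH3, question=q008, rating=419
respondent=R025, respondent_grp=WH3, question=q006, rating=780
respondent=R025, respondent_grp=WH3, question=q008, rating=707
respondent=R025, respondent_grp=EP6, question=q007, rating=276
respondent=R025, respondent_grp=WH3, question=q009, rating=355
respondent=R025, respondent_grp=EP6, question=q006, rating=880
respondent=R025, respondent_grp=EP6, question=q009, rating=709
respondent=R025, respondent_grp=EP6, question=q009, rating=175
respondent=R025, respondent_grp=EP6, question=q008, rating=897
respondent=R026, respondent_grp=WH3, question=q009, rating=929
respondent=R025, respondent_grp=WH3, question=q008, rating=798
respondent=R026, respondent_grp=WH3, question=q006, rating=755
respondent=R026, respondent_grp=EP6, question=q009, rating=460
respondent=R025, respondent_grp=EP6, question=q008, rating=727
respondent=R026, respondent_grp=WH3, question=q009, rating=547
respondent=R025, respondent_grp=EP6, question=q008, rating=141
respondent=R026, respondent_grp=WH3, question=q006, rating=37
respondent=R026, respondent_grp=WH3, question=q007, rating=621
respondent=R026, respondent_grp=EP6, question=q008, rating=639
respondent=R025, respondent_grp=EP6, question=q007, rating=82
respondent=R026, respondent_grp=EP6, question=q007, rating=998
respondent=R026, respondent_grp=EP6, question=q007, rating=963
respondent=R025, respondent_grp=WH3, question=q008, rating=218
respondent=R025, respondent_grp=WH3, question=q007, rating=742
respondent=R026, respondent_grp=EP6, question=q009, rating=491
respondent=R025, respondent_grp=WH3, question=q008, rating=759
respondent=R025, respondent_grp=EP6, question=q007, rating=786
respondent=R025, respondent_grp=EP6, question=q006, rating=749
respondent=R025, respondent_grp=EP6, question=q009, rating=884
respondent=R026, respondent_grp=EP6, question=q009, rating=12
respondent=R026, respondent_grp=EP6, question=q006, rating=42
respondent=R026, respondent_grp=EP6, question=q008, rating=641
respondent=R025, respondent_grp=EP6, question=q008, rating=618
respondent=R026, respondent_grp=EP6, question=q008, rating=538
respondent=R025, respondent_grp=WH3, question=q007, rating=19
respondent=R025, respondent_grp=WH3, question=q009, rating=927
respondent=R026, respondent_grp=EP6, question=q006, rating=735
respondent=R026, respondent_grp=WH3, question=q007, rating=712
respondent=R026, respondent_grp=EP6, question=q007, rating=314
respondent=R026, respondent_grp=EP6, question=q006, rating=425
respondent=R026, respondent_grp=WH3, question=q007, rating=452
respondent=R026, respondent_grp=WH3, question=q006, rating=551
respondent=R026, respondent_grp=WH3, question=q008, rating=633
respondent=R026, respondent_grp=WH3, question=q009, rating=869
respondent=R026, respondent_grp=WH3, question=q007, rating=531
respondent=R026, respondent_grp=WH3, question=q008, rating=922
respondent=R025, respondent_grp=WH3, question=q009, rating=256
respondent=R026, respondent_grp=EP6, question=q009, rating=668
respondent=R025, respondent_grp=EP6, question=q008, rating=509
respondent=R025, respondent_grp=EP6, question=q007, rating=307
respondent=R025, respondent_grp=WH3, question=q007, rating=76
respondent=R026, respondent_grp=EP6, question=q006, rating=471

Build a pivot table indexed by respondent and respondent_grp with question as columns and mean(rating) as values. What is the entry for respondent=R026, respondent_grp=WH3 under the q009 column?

Rows with respondent=R026, respondent_grp=WH3 and question=q009: rating values are 640, 552, 929, 547, 869.
(640 + 552 + 929 + 547 + 869) / 5 = 707.40.

707.40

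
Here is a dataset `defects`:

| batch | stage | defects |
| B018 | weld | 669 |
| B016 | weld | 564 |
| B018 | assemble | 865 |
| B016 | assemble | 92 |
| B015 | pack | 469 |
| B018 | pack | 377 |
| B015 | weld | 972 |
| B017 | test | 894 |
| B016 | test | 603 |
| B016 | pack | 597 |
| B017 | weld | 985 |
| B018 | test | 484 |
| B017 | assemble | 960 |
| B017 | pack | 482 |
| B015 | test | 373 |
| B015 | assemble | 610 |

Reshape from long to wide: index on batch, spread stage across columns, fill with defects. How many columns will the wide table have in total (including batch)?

5

1 column for batch plus 4 distinct stage values → 5 columns.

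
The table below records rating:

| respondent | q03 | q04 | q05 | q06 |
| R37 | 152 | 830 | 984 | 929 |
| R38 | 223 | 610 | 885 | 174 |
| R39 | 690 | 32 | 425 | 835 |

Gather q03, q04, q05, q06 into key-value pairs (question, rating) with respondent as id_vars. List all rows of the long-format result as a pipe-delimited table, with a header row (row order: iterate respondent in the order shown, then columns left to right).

Each (respondent, column) pair becomes one row: 3 × 4 = 12 rows.
For example, (R37, q03) → rating=152.

| respondent | question | rating |
| R37 | q03 | 152 |
| R37 | q04 | 830 |
| R37 | q05 | 984 |
| R37 | q06 | 929 |
| R38 | q03 | 223 |
| R38 | q04 | 610 |
| R38 | q05 | 885 |
| R38 | q06 | 174 |
| R39 | q03 | 690 |
| R39 | q04 | 32 |
| R39 | q05 | 425 |
| R39 | q06 | 835 |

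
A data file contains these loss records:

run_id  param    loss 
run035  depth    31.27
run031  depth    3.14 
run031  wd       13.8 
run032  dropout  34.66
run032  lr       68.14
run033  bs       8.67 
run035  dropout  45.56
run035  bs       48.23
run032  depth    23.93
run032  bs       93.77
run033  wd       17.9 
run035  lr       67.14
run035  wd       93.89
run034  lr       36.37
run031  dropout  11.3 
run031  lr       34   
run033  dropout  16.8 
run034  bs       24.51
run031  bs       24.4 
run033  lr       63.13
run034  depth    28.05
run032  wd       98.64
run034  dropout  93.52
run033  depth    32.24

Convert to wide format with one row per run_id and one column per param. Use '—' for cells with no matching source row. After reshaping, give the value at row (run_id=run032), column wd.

The long row with run_id=run032, param=wd has loss=98.64.

98.64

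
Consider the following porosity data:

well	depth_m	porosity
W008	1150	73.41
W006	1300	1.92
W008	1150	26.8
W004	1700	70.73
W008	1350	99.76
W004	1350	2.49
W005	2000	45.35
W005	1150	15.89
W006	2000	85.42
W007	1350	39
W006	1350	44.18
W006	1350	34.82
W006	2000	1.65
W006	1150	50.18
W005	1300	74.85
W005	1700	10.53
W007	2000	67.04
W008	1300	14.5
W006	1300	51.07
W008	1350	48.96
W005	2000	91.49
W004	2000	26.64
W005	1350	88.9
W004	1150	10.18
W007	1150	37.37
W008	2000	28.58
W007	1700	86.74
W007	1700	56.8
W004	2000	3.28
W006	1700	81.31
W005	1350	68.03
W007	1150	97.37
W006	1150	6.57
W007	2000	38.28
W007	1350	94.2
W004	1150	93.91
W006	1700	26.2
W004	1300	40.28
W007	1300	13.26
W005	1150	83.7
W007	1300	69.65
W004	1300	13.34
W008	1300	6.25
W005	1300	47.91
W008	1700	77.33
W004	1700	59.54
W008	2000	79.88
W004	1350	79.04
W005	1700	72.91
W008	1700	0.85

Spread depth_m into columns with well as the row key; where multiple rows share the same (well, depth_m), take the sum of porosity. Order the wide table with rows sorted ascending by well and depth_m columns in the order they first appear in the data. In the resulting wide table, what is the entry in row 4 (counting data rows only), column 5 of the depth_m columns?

With rows sorted ascending by well, row 4 is well=W007. depth_m columns in first-appearance order: 1150, 1300, 1700, 1350, 2000; column 5 is 2000.
Long rows with well=W007, depth_m=2000: 67.04 + 38.28 = 105.32.

105.32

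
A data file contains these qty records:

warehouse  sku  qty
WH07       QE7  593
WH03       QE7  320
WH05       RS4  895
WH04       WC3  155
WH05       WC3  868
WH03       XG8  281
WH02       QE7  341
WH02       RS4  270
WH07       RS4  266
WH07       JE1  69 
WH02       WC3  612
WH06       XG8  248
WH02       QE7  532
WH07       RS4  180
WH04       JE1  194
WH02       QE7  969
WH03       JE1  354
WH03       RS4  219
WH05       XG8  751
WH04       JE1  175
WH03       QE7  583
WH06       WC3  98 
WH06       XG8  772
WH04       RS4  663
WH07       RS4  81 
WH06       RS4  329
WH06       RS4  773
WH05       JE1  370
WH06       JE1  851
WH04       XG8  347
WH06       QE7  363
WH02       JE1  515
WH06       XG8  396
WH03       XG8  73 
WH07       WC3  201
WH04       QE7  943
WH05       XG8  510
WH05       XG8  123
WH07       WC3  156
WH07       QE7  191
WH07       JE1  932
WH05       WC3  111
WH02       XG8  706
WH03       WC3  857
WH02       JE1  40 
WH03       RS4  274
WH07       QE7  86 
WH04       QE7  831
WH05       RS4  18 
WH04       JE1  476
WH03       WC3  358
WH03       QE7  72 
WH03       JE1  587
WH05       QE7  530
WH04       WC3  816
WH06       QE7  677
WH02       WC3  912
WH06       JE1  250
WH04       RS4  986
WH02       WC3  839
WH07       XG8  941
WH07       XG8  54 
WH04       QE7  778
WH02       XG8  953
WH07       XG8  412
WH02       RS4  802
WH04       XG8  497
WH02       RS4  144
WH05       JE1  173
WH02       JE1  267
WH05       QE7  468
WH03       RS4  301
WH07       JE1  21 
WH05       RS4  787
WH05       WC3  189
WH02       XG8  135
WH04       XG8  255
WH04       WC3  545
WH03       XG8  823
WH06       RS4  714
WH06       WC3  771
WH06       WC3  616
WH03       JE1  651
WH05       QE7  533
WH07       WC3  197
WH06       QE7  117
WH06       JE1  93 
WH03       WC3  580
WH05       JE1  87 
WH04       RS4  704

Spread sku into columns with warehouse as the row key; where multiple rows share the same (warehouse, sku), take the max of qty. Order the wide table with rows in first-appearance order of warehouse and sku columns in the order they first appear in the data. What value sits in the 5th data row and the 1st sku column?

With rows in first-appearance order of warehouse, row 5 is warehouse=WH02. sku columns in first-appearance order: QE7, RS4, WC3, XG8, JE1; column 1 is QE7.
Long rows with warehouse=WH02, sku=QE7: max(341, 532, 969) = 969.

969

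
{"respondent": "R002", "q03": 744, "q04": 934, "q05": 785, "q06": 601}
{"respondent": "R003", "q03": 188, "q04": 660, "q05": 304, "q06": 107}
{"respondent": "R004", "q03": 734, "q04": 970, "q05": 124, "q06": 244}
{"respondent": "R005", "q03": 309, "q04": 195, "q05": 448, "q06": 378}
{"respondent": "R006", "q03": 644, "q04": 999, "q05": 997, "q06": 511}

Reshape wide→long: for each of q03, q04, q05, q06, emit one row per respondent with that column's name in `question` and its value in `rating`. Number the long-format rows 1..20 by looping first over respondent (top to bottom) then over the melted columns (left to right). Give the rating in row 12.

20 rows total (5 × 4). Row 12: index ⌊(12-1)/4⌋ = 2 into respondent → R004; (12-1) mod 4 = 3 into the melted columns → q06.
So row 12 is (R004, q06, 244); rating = 244.

244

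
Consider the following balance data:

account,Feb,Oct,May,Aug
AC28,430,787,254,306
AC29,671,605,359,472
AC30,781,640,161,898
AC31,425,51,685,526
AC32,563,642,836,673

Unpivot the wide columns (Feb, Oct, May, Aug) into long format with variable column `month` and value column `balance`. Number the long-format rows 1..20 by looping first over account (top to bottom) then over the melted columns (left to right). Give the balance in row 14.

20 rows total (5 × 4). Row 14: index ⌊(14-1)/4⌋ = 3 into account → AC31; (14-1) mod 4 = 1 into the melted columns → Oct.
So row 14 is (AC31, Oct, 51); balance = 51.

51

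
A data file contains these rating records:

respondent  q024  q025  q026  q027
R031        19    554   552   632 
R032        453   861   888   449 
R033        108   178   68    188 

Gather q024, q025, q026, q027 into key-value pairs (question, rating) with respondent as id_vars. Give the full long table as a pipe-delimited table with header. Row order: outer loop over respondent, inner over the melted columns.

Each (respondent, column) pair becomes one row: 3 × 4 = 12 rows.
For example, (R031, q024) → rating=19.

| respondent | question | rating |
| R031 | q024 | 19 |
| R031 | q025 | 554 |
| R031 | q026 | 552 |
| R031 | q027 | 632 |
| R032 | q024 | 453 |
| R032 | q025 | 861 |
| R032 | q026 | 888 |
| R032 | q027 | 449 |
| R033 | q024 | 108 |
| R033 | q025 | 178 |
| R033 | q026 | 68 |
| R033 | q027 | 188 |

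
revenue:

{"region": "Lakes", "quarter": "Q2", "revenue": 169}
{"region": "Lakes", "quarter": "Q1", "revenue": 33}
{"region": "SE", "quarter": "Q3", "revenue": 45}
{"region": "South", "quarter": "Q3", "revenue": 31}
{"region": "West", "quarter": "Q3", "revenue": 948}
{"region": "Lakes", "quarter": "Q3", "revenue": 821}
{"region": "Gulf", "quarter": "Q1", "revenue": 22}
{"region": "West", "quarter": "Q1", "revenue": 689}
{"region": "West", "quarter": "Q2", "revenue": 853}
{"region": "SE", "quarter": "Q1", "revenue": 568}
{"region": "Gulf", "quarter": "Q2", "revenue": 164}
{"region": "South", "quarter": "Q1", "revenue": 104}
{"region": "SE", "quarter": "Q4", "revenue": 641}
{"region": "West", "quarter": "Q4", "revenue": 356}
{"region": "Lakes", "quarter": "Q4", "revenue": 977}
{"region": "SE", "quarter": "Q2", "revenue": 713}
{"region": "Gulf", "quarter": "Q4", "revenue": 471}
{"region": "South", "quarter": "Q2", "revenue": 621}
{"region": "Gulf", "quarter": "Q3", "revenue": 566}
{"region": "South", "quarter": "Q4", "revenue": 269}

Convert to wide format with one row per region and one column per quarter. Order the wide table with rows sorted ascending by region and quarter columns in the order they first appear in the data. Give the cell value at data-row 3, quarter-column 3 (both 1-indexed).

45

With rows sorted ascending by region, row 3 is region=SE. quarter columns in first-appearance order: Q2, Q1, Q3, Q4; column 3 is Q3.
Long rows with region=SE, quarter=Q3: revenue = 45.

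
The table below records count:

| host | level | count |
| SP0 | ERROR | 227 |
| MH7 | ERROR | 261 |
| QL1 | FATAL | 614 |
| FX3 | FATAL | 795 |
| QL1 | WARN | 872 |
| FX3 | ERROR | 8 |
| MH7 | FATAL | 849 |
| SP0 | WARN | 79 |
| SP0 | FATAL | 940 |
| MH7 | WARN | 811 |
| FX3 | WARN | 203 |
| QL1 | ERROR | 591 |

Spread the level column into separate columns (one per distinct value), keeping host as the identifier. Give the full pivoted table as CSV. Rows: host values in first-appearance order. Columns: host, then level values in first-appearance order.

host,ERROR,FATAL,WARN
SP0,227,940,79
MH7,261,849,811
QL1,591,614,872
FX3,8,795,203

Columns: host plus the 3 distinct level values (ERROR, FATAL, WARN).
For example, row SP0 column ERROR takes count=227 from the long row (SP0, ERROR).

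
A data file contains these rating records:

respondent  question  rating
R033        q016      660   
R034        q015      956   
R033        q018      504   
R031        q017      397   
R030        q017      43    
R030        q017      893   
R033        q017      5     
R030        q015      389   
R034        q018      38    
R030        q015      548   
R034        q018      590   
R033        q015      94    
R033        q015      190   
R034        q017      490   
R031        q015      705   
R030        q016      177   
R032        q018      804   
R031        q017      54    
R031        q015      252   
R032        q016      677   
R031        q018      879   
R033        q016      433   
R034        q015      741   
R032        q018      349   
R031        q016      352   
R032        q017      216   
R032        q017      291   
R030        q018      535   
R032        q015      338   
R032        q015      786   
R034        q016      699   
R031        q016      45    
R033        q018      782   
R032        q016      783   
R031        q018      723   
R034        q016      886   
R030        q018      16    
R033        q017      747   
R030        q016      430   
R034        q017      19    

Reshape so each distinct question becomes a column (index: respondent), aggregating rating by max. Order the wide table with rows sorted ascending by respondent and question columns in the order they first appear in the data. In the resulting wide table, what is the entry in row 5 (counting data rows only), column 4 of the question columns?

490

With rows sorted ascending by respondent, row 5 is respondent=R034. question columns in first-appearance order: q016, q015, q018, q017; column 4 is q017.
Long rows with respondent=R034, question=q017: max(490, 19) = 490.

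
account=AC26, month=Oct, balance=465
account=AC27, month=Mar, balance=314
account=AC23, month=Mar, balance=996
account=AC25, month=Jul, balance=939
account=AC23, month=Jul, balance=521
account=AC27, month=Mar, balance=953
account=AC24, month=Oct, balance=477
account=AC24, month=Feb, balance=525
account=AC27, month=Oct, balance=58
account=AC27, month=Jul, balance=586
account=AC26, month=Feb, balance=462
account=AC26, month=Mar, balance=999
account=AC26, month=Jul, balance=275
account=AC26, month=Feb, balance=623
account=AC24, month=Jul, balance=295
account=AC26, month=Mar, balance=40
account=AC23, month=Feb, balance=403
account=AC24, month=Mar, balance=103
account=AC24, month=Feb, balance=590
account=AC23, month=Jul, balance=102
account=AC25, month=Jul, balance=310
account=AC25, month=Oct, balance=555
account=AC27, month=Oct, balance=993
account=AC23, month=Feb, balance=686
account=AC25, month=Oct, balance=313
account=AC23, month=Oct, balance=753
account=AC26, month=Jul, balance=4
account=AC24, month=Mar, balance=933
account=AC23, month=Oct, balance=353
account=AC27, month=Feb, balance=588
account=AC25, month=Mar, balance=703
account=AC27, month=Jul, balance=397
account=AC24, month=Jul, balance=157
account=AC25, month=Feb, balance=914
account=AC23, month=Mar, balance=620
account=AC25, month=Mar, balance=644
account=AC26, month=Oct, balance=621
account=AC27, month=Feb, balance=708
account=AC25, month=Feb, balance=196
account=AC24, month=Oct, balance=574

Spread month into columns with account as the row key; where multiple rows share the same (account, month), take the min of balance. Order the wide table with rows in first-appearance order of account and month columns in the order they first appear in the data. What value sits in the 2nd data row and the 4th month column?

588

With rows in first-appearance order of account, row 2 is account=AC27. month columns in first-appearance order: Oct, Mar, Jul, Feb; column 4 is Feb.
Long rows with account=AC27, month=Feb: min(588, 708) = 588.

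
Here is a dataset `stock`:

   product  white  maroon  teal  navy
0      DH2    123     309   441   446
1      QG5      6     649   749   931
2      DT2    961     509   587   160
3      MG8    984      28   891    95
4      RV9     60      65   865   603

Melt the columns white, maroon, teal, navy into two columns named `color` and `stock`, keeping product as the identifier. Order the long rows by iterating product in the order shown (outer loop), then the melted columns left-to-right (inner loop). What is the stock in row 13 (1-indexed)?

20 rows total (5 × 4). Row 13: index ⌊(13-1)/4⌋ = 3 into product → MG8; (13-1) mod 4 = 0 into the melted columns → white.
So row 13 is (MG8, white, 984); stock = 984.

984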